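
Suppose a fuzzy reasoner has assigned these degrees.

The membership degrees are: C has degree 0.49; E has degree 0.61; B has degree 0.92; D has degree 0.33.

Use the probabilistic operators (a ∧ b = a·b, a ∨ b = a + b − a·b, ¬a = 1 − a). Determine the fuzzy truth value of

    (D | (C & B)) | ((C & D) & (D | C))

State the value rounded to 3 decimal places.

0.671

C & B = a·b on (0.4900, 0.9200) = 0.4508
D | (C & B) = a + b − a·b on (0.3300, 0.4508) = 0.6320
C & D = a·b on (0.4900, 0.3300) = 0.1617
D | C = a + b − a·b on (0.3300, 0.4900) = 0.6583
(C & D) & (D | C) = a·b on (0.1617, 0.6583) = 0.1064
(D | (C & B)) | ((C & D) & (D | C)) = a + b − a·b on (0.6320, 0.1064) = 0.6712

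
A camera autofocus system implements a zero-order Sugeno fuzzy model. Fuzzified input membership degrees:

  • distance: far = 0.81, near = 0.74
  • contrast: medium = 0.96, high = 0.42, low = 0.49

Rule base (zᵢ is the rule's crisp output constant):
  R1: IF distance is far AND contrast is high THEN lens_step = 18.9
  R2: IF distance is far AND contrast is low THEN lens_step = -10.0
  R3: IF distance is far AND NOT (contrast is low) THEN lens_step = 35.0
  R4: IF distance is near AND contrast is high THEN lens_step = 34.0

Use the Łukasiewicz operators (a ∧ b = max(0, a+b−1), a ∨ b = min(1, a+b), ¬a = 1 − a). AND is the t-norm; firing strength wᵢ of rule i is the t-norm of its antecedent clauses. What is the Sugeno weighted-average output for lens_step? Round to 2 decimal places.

R1 (z=18.9): far=0.81, high=0.42; AND[max(0, a+b−1)] → w = 0.23
R2 (z=-10.0): far=0.81, low=0.49; AND[max(0, a+b−1)] → w = 0.30
R3 (z=35.0): far=0.81, ¬low=1−0.49=0.51; AND[max(0, a+b−1)] → w = 0.32
R4 (z=34.0): near=0.74, high=0.42; AND[max(0, a+b−1)] → w = 0.16
Weighted average = (0.23·18.9 + 0.30·-10.0 + 0.32·35.0 + 0.16·34.0) / (0.23 + 0.30 + 0.32 + 0.16)
  = 17.9870 / 1.0100 = 17.81

17.81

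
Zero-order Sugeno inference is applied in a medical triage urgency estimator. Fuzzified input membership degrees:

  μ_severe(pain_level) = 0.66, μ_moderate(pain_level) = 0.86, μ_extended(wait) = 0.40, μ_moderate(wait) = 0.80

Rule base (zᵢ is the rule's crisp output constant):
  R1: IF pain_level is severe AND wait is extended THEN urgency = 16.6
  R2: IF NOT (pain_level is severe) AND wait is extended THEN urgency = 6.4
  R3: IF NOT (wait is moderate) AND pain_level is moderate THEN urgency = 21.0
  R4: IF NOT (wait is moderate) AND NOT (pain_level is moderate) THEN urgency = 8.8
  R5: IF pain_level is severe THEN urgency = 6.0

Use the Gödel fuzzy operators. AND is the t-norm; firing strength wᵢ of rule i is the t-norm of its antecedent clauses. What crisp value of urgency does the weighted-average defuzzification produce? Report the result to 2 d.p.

10.46

R1 (z=16.6): severe=0.66, extended=0.40; AND[min(a, b)] → w = 0.40
R2 (z=6.4): ¬severe=1−0.66=0.34, extended=0.40; AND[min(a, b)] → w = 0.34
R3 (z=21.0): ¬moderate=1−0.80=0.20, moderate=0.86; AND[min(a, b)] → w = 0.20
R4 (z=8.8): ¬moderate=1−0.80=0.20, ¬moderate=1−0.86=0.14; AND[min(a, b)] → w = 0.14
R5 (z=6.0): severe=0.66 → w = 0.66
Weighted average = (0.40·16.6 + 0.34·6.4 + 0.20·21.0 + 0.14·8.8 + 0.66·6.0) / (0.40 + 0.34 + 0.20 + 0.14 + 0.66)
  = 18.2080 / 1.7400 = 10.46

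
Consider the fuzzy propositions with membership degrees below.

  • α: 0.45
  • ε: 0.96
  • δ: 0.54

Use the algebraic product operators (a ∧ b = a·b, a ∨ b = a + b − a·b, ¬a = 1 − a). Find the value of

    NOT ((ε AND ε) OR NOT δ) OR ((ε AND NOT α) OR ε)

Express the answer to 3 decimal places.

0.982

ε AND ε = a·b on (0.9600, 0.9600) = 0.9216
NOT δ = 1 − 0.5400 = 0.4600
(ε AND ε) OR NOT δ = a + b − a·b on (0.9216, 0.4600) = 0.9577
NOT ((ε AND ε) OR NOT δ) = 1 − 0.9577 = 0.0423
NOT α = 1 − 0.4500 = 0.5500
ε AND NOT α = a·b on (0.9600, 0.5500) = 0.5280
(ε AND NOT α) OR ε = a + b − a·b on (0.5280, 0.9600) = 0.9811
NOT ((ε AND ε) OR NOT δ) OR ((ε AND NOT α) OR ε) = a + b − a·b on (0.0423, 0.9811) = 0.9819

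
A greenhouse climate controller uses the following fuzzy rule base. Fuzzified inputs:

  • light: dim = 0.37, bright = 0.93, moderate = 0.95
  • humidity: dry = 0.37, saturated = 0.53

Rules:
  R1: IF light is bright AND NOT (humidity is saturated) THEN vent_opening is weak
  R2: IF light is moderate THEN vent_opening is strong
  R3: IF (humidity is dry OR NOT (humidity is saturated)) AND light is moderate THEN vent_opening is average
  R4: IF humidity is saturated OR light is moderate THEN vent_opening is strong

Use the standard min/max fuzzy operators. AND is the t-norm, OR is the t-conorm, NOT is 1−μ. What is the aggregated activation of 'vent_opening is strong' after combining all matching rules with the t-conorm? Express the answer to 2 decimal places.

0.95

R1: bright=0.93, ¬saturated=1−0.53=0.47; AND[min(a, b)] → w = 0.47
R2: moderate=0.95 → w = 0.95
R3: (dry=0.37 OR ¬saturated=1−0.53=0.47) = 0.47; AND[min(a, b)] with moderate=0.95 → w = 0.47
R4: saturated=0.53, moderate=0.95; OR[max(a, b)] → w = 0.95
Rules with consequent 'strong': {R2, R4} → strengths 0.95, 0.95
Aggregate via t-conorm [max(a, b)]: 0.95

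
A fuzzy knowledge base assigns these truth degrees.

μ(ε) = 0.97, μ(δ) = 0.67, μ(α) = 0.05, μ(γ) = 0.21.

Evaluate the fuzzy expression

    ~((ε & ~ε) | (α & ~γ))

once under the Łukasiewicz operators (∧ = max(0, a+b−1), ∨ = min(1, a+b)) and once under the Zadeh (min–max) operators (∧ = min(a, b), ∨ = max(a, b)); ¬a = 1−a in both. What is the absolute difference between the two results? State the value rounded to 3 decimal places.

0.050

Under Łukasiewicz:
  ~ε = 1 − 0.97 = 0.03
  ε & ~ε = max(0, a+b−1) on (0.97, 0.03) = 0.00
  ~γ = 1 − 0.21 = 0.79
  α & ~γ = max(0, a+b−1) on (0.05, 0.79) = 0.00
  (ε & ~ε) | (α & ~γ) = min(1, a+b) on (0.00, 0.00) = 0.00
  ~((ε & ~ε) | (α & ~γ)) = 1 − 0.00 = 1.00
  → value = 1.0000
Under Zadeh (min–max):
  ~ε = 1 − 0.97 = 0.03
  ε & ~ε = min(a, b) on (0.97, 0.03) = 0.03
  ~γ = 1 − 0.21 = 0.79
  α & ~γ = min(a, b) on (0.05, 0.79) = 0.05
  (ε & ~ε) | (α & ~γ) = max(a, b) on (0.03, 0.05) = 0.05
  ~((ε & ~ε) | (α & ~γ)) = 1 − 0.05 = 0.95
  → value = 0.9500
|1.0000 − 0.9500| = 0.050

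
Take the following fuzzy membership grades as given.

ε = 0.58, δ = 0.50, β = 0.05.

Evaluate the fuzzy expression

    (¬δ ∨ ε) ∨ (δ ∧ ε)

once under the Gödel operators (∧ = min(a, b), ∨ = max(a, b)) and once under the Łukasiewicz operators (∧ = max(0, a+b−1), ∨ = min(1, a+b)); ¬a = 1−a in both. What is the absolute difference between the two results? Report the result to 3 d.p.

Under Gödel:
  ¬δ = 1 − 0.50 = 0.50
  ¬δ ∨ ε = max(a, b) on (0.50, 0.58) = 0.58
  δ ∧ ε = min(a, b) on (0.50, 0.58) = 0.50
  (¬δ ∨ ε) ∨ (δ ∧ ε) = max(a, b) on (0.58, 0.50) = 0.58
  → value = 0.5800
Under Łukasiewicz:
  ¬δ = 1 − 0.50 = 0.50
  ¬δ ∨ ε = min(1, a+b) on (0.50, 0.58) = 1.00
  δ ∧ ε = max(0, a+b−1) on (0.50, 0.58) = 0.08
  (¬δ ∨ ε) ∨ (δ ∧ ε) = min(1, a+b) on (1.00, 0.08) = 1.00
  → value = 1.0000
|0.5800 − 1.0000| = 0.420

0.420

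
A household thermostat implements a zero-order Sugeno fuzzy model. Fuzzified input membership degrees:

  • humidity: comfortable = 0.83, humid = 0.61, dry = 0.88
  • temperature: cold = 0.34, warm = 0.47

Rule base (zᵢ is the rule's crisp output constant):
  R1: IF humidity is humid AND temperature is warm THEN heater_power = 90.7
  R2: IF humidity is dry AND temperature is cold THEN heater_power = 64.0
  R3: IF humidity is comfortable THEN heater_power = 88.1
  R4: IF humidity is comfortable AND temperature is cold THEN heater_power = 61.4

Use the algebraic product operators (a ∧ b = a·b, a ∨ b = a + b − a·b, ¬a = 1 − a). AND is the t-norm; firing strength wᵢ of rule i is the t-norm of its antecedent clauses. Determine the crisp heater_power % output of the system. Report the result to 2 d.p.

R1 (z=90.7): humid=0.61, warm=0.47; AND[a·b] → w = 0.2867
R2 (z=64.0): dry=0.88, cold=0.34; AND[a·b] → w = 0.2992
R3 (z=88.1): comfortable=0.83 → w = 0.8300
R4 (z=61.4): comfortable=0.83, cold=0.34; AND[a·b] → w = 0.2822
Weighted average = (0.2867·90.7 + 0.2992·64.0 + 0.8300·88.1 + 0.2822·61.4) / (0.2867 + 0.2992 + 0.8300 + 0.2822)
  = 135.6026 / 1.6981 = 79.86

79.86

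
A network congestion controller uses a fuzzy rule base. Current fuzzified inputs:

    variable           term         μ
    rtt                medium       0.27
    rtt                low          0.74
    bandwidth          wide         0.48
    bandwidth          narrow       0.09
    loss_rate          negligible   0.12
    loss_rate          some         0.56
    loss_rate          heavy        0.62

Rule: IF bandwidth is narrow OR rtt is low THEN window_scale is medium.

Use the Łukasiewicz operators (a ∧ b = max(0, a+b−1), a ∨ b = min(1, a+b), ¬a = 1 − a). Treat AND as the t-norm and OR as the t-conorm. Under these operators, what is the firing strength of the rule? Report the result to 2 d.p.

0.83

firing strength: narrow=0.09, low=0.74; OR[min(1, a+b)] → w = 0.83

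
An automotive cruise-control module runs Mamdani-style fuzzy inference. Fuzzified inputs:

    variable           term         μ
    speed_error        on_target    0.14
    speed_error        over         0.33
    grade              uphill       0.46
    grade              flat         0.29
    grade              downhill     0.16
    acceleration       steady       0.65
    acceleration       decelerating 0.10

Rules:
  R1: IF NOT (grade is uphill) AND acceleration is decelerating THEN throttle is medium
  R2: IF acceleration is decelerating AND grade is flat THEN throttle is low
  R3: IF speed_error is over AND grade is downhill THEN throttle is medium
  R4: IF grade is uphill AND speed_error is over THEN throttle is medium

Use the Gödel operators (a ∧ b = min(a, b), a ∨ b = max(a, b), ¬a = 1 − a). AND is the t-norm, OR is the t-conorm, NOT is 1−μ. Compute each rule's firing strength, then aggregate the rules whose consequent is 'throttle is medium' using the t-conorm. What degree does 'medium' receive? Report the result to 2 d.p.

0.33

R1: ¬uphill=1−0.46=0.54, decelerating=0.10; AND[min(a, b)] → w = 0.10
R2: decelerating=0.10, flat=0.29; AND[min(a, b)] → w = 0.10
R3: over=0.33, downhill=0.16; AND[min(a, b)] → w = 0.16
R4: uphill=0.46, over=0.33; AND[min(a, b)] → w = 0.33
Rules with consequent 'medium': {R1, R3, R4} → strengths 0.10, 0.16, 0.33
Aggregate via t-conorm [max(a, b)]: 0.33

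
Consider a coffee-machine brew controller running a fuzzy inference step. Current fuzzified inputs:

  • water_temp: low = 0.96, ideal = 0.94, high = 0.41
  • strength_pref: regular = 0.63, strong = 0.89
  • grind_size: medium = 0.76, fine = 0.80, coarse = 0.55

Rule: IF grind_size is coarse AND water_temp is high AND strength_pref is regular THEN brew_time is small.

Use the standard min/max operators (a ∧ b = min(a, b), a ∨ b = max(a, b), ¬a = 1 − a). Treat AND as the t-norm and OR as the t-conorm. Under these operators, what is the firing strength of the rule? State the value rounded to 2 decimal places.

firing strength: coarse=0.55, high=0.41, regular=0.63; AND[min(a, b)] → w = 0.41

0.41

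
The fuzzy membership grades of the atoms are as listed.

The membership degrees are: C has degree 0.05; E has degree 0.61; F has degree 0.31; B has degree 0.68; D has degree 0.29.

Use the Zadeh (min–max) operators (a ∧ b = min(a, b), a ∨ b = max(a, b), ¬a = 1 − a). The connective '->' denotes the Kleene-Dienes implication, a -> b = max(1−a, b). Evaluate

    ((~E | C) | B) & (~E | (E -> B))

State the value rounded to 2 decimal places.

~E = 1 − 0.61 = 0.39
~E | C = max(a, b) on (0.39, 0.05) = 0.39
(~E | C) | B = max(a, b) on (0.39, 0.68) = 0.68
~E = 1 − 0.61 = 0.39
E -> B  [Kleene-Dienes: max(1−a, b)] with a=0.61, b=0.68 → 0.68
~E | (E -> B) = max(a, b) on (0.39, 0.68) = 0.68
((~E | C) | B) & (~E | (E -> B)) = min(a, b) on (0.68, 0.68) = 0.68

0.68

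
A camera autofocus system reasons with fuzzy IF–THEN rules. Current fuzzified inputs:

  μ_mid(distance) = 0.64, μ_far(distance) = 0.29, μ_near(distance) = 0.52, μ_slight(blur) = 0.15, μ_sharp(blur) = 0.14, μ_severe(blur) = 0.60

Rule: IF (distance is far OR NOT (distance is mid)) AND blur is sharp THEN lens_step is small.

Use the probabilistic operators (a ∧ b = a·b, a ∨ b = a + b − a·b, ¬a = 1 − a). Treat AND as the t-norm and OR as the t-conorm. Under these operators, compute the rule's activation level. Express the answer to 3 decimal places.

0.076

firing strength: (far=0.29 OR ¬mid=1−0.64=0.36) = 0.5456; AND[a·b] with sharp=0.14 → w = 0.0764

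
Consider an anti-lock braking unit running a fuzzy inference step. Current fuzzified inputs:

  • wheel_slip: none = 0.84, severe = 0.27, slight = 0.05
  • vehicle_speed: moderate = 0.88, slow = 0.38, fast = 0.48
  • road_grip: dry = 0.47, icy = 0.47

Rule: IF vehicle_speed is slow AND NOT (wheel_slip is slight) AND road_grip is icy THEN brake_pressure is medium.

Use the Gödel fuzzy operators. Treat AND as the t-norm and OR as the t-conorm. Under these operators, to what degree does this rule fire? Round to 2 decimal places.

firing strength: slow=0.38, ¬slight=1−0.05=0.95, icy=0.47; AND[min(a, b)] → w = 0.38

0.38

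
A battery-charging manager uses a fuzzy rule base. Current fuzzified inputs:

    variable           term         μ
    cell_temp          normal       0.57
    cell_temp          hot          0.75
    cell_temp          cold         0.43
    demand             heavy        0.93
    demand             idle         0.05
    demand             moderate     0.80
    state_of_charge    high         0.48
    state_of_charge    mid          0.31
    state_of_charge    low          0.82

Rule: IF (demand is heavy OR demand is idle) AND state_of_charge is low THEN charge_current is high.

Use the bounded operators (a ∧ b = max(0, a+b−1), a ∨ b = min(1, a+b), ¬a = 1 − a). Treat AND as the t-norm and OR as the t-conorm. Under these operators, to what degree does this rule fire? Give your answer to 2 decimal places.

firing strength: (heavy=0.93 OR idle=0.05) = 0.98; AND[max(0, a+b−1)] with low=0.82 → w = 0.80

0.80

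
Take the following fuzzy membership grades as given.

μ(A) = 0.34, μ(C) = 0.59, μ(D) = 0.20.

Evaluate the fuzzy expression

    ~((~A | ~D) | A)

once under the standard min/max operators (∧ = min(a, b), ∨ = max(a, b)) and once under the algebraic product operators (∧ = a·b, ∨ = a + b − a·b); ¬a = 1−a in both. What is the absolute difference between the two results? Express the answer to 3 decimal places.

0.155

Under standard min/max:
  ~A = 1 − 0.34 = 0.66
  ~D = 1 − 0.20 = 0.80
  ~A | ~D = max(a, b) on (0.66, 0.80) = 0.80
  (~A | ~D) | A = max(a, b) on (0.80, 0.34) = 0.80
  ~((~A | ~D) | A) = 1 − 0.80 = 0.20
  → value = 0.2000
Under algebraic product:
  ~A = 1 − 0.3400 = 0.6600
  ~D = 1 − 0.2000 = 0.8000
  ~A | ~D = a + b − a·b on (0.6600, 0.8000) = 0.9320
  (~A | ~D) | A = a + b − a·b on (0.9320, 0.3400) = 0.9551
  ~((~A | ~D) | A) = 1 − 0.9551 = 0.0449
  → value = 0.0449
|0.2000 − 0.0449| = 0.155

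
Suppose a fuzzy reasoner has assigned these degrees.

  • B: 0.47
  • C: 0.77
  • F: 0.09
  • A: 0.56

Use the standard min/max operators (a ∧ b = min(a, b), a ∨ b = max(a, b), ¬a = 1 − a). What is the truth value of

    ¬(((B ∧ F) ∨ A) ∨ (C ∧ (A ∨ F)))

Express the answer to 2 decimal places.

B ∧ F = min(a, b) on (0.47, 0.09) = 0.09
(B ∧ F) ∨ A = max(a, b) on (0.09, 0.56) = 0.56
A ∨ F = max(a, b) on (0.56, 0.09) = 0.56
C ∧ (A ∨ F) = min(a, b) on (0.77, 0.56) = 0.56
((B ∧ F) ∨ A) ∨ (C ∧ (A ∨ F)) = max(a, b) on (0.56, 0.56) = 0.56
¬(((B ∧ F) ∨ A) ∨ (C ∧ (A ∨ F))) = 1 − 0.56 = 0.44

0.44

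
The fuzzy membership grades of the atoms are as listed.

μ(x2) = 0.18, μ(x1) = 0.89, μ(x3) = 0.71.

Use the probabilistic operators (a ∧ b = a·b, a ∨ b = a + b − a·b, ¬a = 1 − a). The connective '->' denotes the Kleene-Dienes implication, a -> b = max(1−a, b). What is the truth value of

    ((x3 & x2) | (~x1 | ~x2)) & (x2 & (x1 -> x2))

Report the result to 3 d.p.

x3 & x2 = a·b on (0.7100, 0.1800) = 0.1278
~x1 = 1 − 0.8900 = 0.1100
~x2 = 1 − 0.1800 = 0.8200
~x1 | ~x2 = a + b − a·b on (0.1100, 0.8200) = 0.8398
(x3 & x2) | (~x1 | ~x2) = a + b − a·b on (0.1278, 0.8398) = 0.8603
x1 -> x2  [Kleene-Dienes: max(1−a, b)] with a=0.8900, b=0.1800 → 0.1800
x2 & (x1 -> x2) = a·b on (0.1800, 0.1800) = 0.0324
((x3 & x2) | (~x1 | ~x2)) & (x2 & (x1 -> x2)) = a·b on (0.8603, 0.0324) = 0.0279

0.028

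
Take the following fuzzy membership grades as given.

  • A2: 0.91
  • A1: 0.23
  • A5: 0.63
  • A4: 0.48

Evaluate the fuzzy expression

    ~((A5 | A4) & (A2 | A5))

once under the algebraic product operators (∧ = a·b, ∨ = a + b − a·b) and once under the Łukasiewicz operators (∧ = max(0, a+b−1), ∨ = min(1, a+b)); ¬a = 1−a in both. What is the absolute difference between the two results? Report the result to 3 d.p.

Under algebraic product:
  A5 | A4 = a + b − a·b on (0.6300, 0.4800) = 0.8076
  A2 | A5 = a + b − a·b on (0.9100, 0.6300) = 0.9667
  (A5 | A4) & (A2 | A5) = a·b on (0.8076, 0.9667) = 0.7807
  ~((A5 | A4) & (A2 | A5)) = 1 − 0.7807 = 0.2193
  → value = 0.2193
Under Łukasiewicz:
  A5 | A4 = min(1, a+b) on (0.63, 0.48) = 1.00
  A2 | A5 = min(1, a+b) on (0.91, 0.63) = 1.00
  (A5 | A4) & (A2 | A5) = max(0, a+b−1) on (1.00, 1.00) = 1.00
  ~((A5 | A4) & (A2 | A5)) = 1 − 1.00 = 0.00
  → value = 0.0000
|0.2193 − 0.0000| = 0.219

0.219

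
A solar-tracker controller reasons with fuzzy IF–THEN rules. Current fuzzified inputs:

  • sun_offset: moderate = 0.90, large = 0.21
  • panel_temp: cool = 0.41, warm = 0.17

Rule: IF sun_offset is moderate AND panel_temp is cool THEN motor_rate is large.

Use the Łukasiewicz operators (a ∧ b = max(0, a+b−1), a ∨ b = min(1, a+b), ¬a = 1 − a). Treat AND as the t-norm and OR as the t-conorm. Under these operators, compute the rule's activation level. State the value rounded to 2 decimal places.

firing strength: moderate=0.90, cool=0.41; AND[max(0, a+b−1)] → w = 0.31

0.31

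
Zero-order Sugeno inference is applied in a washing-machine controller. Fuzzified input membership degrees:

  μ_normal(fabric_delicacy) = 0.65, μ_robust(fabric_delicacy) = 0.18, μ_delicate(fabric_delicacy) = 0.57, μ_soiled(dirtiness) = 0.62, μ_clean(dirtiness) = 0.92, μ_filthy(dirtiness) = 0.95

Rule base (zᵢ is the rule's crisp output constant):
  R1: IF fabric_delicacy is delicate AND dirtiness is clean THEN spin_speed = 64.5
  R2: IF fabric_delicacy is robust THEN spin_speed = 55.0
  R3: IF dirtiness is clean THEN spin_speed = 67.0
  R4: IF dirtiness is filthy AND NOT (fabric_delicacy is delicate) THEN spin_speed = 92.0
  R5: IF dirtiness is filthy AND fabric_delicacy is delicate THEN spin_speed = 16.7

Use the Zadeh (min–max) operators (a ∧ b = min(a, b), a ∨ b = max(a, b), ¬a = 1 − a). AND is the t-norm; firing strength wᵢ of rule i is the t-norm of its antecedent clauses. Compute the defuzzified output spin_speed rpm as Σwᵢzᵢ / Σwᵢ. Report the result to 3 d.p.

58.945

R1 (z=64.5): delicate=0.57, clean=0.92; AND[min(a, b)] → w = 0.57
R2 (z=55.0): robust=0.18 → w = 0.18
R3 (z=67.0): clean=0.92 → w = 0.92
R4 (z=92.0): filthy=0.95, ¬delicate=1−0.57=0.43; AND[min(a, b)] → w = 0.43
R5 (z=16.7): filthy=0.95, delicate=0.57; AND[min(a, b)] → w = 0.57
Weighted average = (0.57·64.5 + 0.18·55.0 + 0.92·67.0 + 0.43·92.0 + 0.57·16.7) / (0.57 + 0.18 + 0.92 + 0.43 + 0.57)
  = 157.3840 / 2.6700 = 58.945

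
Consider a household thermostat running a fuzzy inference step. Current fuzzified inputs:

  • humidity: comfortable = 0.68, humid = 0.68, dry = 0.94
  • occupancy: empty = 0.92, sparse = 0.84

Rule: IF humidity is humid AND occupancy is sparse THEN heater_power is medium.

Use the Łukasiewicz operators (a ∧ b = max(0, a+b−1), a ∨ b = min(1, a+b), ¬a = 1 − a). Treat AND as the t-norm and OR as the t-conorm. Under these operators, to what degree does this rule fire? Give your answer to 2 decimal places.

firing strength: humid=0.68, sparse=0.84; AND[max(0, a+b−1)] → w = 0.52

0.52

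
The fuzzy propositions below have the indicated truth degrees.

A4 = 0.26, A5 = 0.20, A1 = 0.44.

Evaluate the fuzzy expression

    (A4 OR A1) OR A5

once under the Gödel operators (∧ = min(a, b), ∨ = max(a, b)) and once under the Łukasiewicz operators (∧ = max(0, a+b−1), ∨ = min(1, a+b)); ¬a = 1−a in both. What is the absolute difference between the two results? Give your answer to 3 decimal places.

0.460

Under Gödel:
  A4 OR A1 = max(a, b) on (0.26, 0.44) = 0.44
  (A4 OR A1) OR A5 = max(a, b) on (0.44, 0.20) = 0.44
  → value = 0.4400
Under Łukasiewicz:
  A4 OR A1 = min(1, a+b) on (0.26, 0.44) = 0.70
  (A4 OR A1) OR A5 = min(1, a+b) on (0.70, 0.20) = 0.90
  → value = 0.9000
|0.4400 − 0.9000| = 0.460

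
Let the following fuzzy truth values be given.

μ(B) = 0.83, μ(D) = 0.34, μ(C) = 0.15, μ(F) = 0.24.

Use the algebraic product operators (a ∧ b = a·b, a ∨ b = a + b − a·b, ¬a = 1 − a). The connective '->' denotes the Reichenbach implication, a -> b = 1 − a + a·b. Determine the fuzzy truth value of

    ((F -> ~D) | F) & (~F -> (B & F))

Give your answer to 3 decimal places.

0.367

~D = 1 − 0.3400 = 0.6600
F -> ~D  [Reichenbach: 1 − a + a·b] with a=0.2400, b=0.6600 → 0.9184
(F -> ~D) | F = a + b − a·b on (0.9184, 0.2400) = 0.9380
~F = 1 − 0.2400 = 0.7600
B & F = a·b on (0.8300, 0.2400) = 0.1992
~F -> (B & F)  [Reichenbach: 1 − a + a·b] with a=0.7600, b=0.1992 → 0.3914
((F -> ~D) | F) & (~F -> (B & F)) = a·b on (0.9380, 0.3914) = 0.3671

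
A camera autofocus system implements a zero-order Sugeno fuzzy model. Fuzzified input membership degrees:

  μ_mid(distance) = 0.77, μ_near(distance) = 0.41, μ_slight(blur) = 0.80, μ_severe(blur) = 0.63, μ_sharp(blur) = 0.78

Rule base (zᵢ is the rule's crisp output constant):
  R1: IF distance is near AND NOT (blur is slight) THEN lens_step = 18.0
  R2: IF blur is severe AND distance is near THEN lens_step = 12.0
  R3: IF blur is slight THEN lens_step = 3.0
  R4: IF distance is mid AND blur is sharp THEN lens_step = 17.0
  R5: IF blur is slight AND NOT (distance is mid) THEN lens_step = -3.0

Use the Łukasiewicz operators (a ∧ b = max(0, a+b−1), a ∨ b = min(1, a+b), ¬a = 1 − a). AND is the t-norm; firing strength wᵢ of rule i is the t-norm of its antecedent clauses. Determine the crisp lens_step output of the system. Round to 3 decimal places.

8.549

R1 (z=18.0): near=0.41, ¬slight=1−0.80=0.20; AND[max(0, a+b−1)] → w = 0.00
R2 (z=12.0): severe=0.63, near=0.41; AND[max(0, a+b−1)] → w = 0.04
R3 (z=3.0): slight=0.80 → w = 0.80
R4 (z=17.0): mid=0.77, sharp=0.78; AND[max(0, a+b−1)] → w = 0.55
R5 (z=-3.0): slight=0.80, ¬mid=1−0.77=0.23; AND[max(0, a+b−1)] → w = 0.03
Weighted average = (0.00·18.0 + 0.04·12.0 + 0.80·3.0 + 0.55·17.0 + 0.03·-3.0) / (0.00 + 0.04 + 0.80 + 0.55 + 0.03)
  = 12.1400 / 1.4200 = 8.549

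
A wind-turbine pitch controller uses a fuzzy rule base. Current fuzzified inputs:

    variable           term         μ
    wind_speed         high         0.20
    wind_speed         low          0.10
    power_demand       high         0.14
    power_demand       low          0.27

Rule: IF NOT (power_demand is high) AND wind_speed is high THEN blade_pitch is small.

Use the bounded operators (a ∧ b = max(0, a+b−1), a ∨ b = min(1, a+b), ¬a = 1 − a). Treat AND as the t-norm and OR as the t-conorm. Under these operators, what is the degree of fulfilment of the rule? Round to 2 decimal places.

firing strength: ¬high=1−0.14=0.86, high=0.20; AND[max(0, a+b−1)] → w = 0.06

0.06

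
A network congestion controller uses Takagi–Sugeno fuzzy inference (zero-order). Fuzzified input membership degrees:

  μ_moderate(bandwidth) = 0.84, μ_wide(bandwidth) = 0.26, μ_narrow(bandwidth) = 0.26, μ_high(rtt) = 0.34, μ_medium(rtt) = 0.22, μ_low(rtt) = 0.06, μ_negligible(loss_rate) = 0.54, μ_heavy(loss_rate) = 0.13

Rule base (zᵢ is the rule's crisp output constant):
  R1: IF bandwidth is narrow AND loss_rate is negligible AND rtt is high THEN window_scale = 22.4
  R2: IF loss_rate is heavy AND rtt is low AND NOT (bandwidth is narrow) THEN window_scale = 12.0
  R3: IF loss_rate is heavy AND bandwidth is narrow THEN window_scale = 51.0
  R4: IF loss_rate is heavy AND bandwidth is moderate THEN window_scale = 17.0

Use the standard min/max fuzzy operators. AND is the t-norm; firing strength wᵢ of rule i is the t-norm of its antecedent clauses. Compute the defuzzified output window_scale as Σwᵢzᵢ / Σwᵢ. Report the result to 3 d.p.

R1 (z=22.4): narrow=0.26, negligible=0.54, high=0.34; AND[min(a, b)] → w = 0.26
R2 (z=12.0): heavy=0.13, low=0.06, ¬narrow=1−0.26=0.74; AND[min(a, b)] → w = 0.06
R3 (z=51.0): heavy=0.13, narrow=0.26; AND[min(a, b)] → w = 0.13
R4 (z=17.0): heavy=0.13, moderate=0.84; AND[min(a, b)] → w = 0.13
Weighted average = (0.26·22.4 + 0.06·12.0 + 0.13·51.0 + 0.13·17.0) / (0.26 + 0.06 + 0.13 + 0.13)
  = 15.3840 / 0.5800 = 26.524

26.524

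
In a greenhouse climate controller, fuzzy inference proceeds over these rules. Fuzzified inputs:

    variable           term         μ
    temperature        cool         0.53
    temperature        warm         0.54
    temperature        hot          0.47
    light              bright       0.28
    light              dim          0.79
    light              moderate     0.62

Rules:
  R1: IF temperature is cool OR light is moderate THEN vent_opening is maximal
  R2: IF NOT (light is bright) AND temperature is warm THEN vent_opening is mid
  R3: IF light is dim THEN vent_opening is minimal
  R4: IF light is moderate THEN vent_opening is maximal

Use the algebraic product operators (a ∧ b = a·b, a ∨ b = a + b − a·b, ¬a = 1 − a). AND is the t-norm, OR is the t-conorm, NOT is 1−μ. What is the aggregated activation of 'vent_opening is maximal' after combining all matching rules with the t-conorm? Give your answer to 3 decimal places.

R1: cool=0.53, moderate=0.62; OR[a + b − a·b] → w = 0.8214
R2: ¬bright=1−0.28=0.72, warm=0.54; AND[a·b] → w = 0.3888
R3: dim=0.79 → w = 0.7900
R4: moderate=0.62 → w = 0.6200
Rules with consequent 'maximal': {R1, R4} → strengths 0.8214, 0.6200
Aggregate via t-conorm [a + b − a·b]: 0.9321

0.932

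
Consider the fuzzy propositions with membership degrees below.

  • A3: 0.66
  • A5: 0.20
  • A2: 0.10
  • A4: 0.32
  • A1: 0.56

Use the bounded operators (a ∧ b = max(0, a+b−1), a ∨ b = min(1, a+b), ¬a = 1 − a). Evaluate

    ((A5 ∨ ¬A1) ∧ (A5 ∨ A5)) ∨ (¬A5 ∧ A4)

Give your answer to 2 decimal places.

0.16

¬A1 = 1 − 0.56 = 0.44
A5 ∨ ¬A1 = min(1, a+b) on (0.20, 0.44) = 0.64
A5 ∨ A5 = min(1, a+b) on (0.20, 0.20) = 0.40
(A5 ∨ ¬A1) ∧ (A5 ∨ A5) = max(0, a+b−1) on (0.64, 0.40) = 0.04
¬A5 = 1 − 0.20 = 0.80
¬A5 ∧ A4 = max(0, a+b−1) on (0.80, 0.32) = 0.12
((A5 ∨ ¬A1) ∧ (A5 ∨ A5)) ∨ (¬A5 ∧ A4) = min(1, a+b) on (0.04, 0.12) = 0.16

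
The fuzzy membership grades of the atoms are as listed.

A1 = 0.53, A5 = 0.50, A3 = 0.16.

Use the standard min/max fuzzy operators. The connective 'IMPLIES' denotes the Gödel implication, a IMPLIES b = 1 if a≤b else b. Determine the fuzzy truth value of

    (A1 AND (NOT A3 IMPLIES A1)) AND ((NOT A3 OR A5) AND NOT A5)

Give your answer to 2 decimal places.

0.50

NOT A3 = 1 − 0.16 = 0.84
NOT A3 IMPLIES A1  [Gödel: 1 if a≤b else b] with a=0.84, b=0.53 → 0.53
A1 AND (NOT A3 IMPLIES A1) = min(a, b) on (0.53, 0.53) = 0.53
NOT A3 = 1 − 0.16 = 0.84
NOT A3 OR A5 = max(a, b) on (0.84, 0.50) = 0.84
NOT A5 = 1 − 0.50 = 0.50
(NOT A3 OR A5) AND NOT A5 = min(a, b) on (0.84, 0.50) = 0.50
(A1 AND (NOT A3 IMPLIES A1)) AND ((NOT A3 OR A5) AND NOT A5) = min(a, b) on (0.53, 0.50) = 0.50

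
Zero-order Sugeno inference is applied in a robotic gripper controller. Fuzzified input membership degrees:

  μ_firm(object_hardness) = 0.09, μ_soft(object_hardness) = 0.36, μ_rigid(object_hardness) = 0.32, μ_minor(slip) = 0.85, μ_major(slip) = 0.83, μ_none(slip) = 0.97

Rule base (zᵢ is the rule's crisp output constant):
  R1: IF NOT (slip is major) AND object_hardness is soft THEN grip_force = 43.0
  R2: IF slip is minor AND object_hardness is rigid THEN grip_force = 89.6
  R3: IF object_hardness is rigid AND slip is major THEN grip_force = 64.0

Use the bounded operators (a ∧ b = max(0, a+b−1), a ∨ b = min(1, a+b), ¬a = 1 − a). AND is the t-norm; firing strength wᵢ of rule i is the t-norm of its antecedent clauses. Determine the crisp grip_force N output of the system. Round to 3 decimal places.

77.600

R1 (z=43.0): ¬major=1−0.83=0.17, soft=0.36; AND[max(0, a+b−1)] → w = 0.00
R2 (z=89.6): minor=0.85, rigid=0.32; AND[max(0, a+b−1)] → w = 0.17
R3 (z=64.0): rigid=0.32, major=0.83; AND[max(0, a+b−1)] → w = 0.15
Weighted average = (0.00·43.0 + 0.17·89.6 + 0.15·64.0) / (0.00 + 0.17 + 0.15)
  = 24.8320 / 0.3200 = 77.600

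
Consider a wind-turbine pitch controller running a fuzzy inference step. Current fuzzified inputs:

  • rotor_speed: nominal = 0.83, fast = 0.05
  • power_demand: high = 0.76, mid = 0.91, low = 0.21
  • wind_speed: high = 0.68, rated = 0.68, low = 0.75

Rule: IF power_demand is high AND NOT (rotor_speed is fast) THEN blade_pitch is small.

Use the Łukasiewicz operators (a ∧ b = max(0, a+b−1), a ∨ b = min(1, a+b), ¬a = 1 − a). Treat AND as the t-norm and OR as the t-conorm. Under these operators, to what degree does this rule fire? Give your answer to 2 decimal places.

0.71

firing strength: high=0.76, ¬fast=1−0.05=0.95; AND[max(0, a+b−1)] → w = 0.71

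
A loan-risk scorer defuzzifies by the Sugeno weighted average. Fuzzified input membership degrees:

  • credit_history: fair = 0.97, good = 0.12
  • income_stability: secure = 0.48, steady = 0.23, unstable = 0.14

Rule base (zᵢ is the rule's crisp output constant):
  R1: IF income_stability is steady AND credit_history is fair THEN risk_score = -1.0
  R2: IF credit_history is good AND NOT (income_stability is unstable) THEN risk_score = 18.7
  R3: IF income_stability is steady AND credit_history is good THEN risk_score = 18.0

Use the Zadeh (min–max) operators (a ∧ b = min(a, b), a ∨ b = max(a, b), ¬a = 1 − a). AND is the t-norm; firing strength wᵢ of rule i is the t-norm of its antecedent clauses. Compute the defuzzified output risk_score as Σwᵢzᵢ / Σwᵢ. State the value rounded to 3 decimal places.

8.881

R1 (z=-1.0): steady=0.23, fair=0.97; AND[min(a, b)] → w = 0.23
R2 (z=18.7): good=0.12, ¬unstable=1−0.14=0.86; AND[min(a, b)] → w = 0.12
R3 (z=18.0): steady=0.23, good=0.12; AND[min(a, b)] → w = 0.12
Weighted average = (0.23·-1.0 + 0.12·18.7 + 0.12·18.0) / (0.23 + 0.12 + 0.12)
  = 4.1740 / 0.4700 = 8.881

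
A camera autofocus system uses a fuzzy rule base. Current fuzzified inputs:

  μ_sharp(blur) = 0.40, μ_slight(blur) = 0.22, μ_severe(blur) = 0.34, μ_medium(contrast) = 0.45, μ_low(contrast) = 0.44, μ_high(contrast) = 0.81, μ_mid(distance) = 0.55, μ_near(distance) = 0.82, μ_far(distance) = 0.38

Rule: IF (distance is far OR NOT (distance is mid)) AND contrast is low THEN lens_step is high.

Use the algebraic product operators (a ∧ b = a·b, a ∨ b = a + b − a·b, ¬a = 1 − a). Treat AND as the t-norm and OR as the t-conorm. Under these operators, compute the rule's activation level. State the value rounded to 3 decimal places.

0.290

firing strength: (far=0.38 OR ¬mid=1−0.55=0.45) = 0.6590; AND[a·b] with low=0.44 → w = 0.2900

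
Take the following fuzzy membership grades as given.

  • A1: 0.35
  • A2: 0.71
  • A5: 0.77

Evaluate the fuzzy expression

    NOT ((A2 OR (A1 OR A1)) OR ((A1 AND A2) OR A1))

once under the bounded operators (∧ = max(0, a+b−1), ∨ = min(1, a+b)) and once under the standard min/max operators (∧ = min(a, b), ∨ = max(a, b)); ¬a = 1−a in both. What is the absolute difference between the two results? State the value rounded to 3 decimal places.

Under bounded:
  A1 OR A1 = min(1, a+b) on (0.35, 0.35) = 0.70
  A2 OR (A1 OR A1) = min(1, a+b) on (0.71, 0.70) = 1.00
  A1 AND A2 = max(0, a+b−1) on (0.35, 0.71) = 0.06
  (A1 AND A2) OR A1 = min(1, a+b) on (0.06, 0.35) = 0.41
  (A2 OR (A1 OR A1)) OR ((A1 AND A2) OR A1) = min(1, a+b) on (1.00, 0.41) = 1.00
  NOT ((A2 OR (A1 OR A1)) OR ((A1 AND A2) OR A1)) = 1 − 1.00 = 0.00
  → value = 0.0000
Under standard min/max:
  A1 OR A1 = max(a, b) on (0.35, 0.35) = 0.35
  A2 OR (A1 OR A1) = max(a, b) on (0.71, 0.35) = 0.71
  A1 AND A2 = min(a, b) on (0.35, 0.71) = 0.35
  (A1 AND A2) OR A1 = max(a, b) on (0.35, 0.35) = 0.35
  (A2 OR (A1 OR A1)) OR ((A1 AND A2) OR A1) = max(a, b) on (0.71, 0.35) = 0.71
  NOT ((A2 OR (A1 OR A1)) OR ((A1 AND A2) OR A1)) = 1 − 0.71 = 0.29
  → value = 0.2900
|0.0000 − 0.2900| = 0.290

0.290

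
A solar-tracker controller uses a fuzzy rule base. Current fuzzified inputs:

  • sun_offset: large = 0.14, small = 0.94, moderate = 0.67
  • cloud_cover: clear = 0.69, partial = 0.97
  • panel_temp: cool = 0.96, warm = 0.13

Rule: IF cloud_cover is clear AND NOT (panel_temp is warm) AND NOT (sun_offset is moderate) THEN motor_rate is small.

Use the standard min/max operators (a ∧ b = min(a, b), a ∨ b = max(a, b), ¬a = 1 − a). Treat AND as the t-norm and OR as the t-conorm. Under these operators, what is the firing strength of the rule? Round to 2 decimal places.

firing strength: clear=0.69, ¬warm=1−0.13=0.87, ¬moderate=1−0.67=0.33; AND[min(a, b)] → w = 0.33

0.33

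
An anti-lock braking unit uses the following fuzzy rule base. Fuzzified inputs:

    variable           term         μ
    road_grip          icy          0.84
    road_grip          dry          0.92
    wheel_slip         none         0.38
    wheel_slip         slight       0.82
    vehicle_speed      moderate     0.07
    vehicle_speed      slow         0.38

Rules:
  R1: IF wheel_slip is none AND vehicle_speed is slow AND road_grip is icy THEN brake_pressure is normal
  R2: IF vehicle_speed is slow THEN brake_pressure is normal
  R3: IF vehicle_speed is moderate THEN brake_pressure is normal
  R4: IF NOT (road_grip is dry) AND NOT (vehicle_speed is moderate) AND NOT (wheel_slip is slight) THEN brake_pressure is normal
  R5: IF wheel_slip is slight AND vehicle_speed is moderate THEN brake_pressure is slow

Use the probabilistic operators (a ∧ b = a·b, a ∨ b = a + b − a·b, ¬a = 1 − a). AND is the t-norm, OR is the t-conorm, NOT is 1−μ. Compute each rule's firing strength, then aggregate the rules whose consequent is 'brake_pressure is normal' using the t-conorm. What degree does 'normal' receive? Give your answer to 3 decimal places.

0.500

R1: none=0.38, slow=0.38, icy=0.84; AND[a·b] → w = 0.1213
R2: slow=0.38 → w = 0.3800
R3: moderate=0.07 → w = 0.0700
R4: ¬dry=1−0.92=0.08, ¬moderate=1−0.07=0.93, ¬slight=1−0.82=0.18; AND[a·b] → w = 0.0134
R5: slight=0.82, moderate=0.07; AND[a·b] → w = 0.0574
Rules with consequent 'normal': {R1, R2, R3, R4} → strengths 0.1213, 0.3800, 0.0700, 0.0134
Aggregate via t-conorm [a + b − a·b]: 0.5001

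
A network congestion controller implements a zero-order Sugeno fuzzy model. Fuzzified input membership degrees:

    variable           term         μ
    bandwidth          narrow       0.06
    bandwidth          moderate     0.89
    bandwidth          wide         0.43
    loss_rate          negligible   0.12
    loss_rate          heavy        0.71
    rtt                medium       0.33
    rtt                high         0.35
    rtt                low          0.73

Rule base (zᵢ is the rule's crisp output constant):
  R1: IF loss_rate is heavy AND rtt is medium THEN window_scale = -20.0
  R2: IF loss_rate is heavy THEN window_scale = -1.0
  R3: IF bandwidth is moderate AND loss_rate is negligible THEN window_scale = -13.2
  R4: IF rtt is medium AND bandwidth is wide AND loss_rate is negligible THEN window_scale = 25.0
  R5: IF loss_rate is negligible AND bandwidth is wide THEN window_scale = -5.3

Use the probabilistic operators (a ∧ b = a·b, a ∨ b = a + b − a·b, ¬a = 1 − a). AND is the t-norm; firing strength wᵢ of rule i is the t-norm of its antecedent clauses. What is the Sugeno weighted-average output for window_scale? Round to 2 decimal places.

-5.94

R1 (z=-20.0): heavy=0.71, medium=0.33; AND[a·b] → w = 0.2343
R2 (z=-1.0): heavy=0.71 → w = 0.7100
R3 (z=-13.2): moderate=0.89, negligible=0.12; AND[a·b] → w = 0.1068
R4 (z=25.0): medium=0.33, wide=0.43, negligible=0.12; AND[a·b] → w = 0.0170
R5 (z=-5.3): negligible=0.12, wide=0.43; AND[a·b] → w = 0.0516
Weighted average = (0.2343·-20.0 + 0.7100·-1.0 + 0.1068·-13.2 + 0.0170·25.0 + 0.0516·-5.3) / (0.2343 + 0.7100 + 0.1068 + 0.0170 + 0.0516)
  = -6.6535 / 1.1197 = -5.94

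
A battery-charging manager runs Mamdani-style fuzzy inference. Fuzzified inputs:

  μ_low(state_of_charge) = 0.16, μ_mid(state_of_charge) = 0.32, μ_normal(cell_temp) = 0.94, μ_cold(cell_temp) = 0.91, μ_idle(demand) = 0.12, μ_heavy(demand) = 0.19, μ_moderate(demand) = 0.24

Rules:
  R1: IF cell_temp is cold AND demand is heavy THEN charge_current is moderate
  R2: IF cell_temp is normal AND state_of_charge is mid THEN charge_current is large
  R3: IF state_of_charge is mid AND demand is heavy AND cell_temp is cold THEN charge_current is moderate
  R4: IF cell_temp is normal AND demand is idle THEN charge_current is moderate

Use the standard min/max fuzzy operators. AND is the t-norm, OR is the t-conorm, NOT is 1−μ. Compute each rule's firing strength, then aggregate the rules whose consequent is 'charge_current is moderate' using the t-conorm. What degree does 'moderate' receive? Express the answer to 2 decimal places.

0.19

R1: cold=0.91, heavy=0.19; AND[min(a, b)] → w = 0.19
R2: normal=0.94, mid=0.32; AND[min(a, b)] → w = 0.32
R3: mid=0.32, heavy=0.19, cold=0.91; AND[min(a, b)] → w = 0.19
R4: normal=0.94, idle=0.12; AND[min(a, b)] → w = 0.12
Rules with consequent 'moderate': {R1, R3, R4} → strengths 0.19, 0.19, 0.12
Aggregate via t-conorm [max(a, b)]: 0.19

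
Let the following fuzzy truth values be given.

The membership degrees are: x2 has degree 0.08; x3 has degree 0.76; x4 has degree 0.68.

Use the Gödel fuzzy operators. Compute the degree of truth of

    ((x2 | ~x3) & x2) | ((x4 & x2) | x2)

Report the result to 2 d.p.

~x3 = 1 − 0.76 = 0.24
x2 | ~x3 = max(a, b) on (0.08, 0.24) = 0.24
(x2 | ~x3) & x2 = min(a, b) on (0.24, 0.08) = 0.08
x4 & x2 = min(a, b) on (0.68, 0.08) = 0.08
(x4 & x2) | x2 = max(a, b) on (0.08, 0.08) = 0.08
((x2 | ~x3) & x2) | ((x4 & x2) | x2) = max(a, b) on (0.08, 0.08) = 0.08

0.08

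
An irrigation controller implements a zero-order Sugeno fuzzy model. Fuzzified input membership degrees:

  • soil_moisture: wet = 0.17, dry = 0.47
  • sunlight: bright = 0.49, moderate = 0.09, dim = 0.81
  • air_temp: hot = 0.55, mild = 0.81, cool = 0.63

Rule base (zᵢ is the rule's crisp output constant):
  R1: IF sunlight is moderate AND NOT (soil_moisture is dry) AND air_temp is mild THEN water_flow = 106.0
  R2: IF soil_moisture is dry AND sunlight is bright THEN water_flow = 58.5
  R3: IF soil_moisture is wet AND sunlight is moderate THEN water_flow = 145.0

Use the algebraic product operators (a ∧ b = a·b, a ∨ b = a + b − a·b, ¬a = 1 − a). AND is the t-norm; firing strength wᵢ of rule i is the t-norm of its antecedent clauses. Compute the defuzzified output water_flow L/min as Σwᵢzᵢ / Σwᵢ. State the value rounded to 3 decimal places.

R1 (z=106.0): moderate=0.09, ¬dry=1−0.47=0.53, mild=0.81; AND[a·b] → w = 0.0386
R2 (z=58.5): dry=0.47, bright=0.49; AND[a·b] → w = 0.2303
R3 (z=145.0): wet=0.17, moderate=0.09; AND[a·b] → w = 0.0153
Weighted average = (0.0386·106.0 + 0.2303·58.5 + 0.0153·145.0) / (0.0386 + 0.2303 + 0.0153)
  = 19.7866 / 0.2842 = 69.613

69.613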